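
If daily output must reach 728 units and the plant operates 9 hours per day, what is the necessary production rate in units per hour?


Formula: Production Rate = Daily Demand / Available Hours
Rate = 728 units/day / 9 hours/day
Rate = 80.9 units/hour

80.9 units/hour


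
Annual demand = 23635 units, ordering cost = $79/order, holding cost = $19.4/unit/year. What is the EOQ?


Formula: EOQ = sqrt(2 * D * S / H)
Numerator: 2 * 23635 * 79 = 3734330
2DS/H = 3734330 / 19.4 = 192491.2
EOQ = sqrt(192491.2) = 438.7 units

438.7 units


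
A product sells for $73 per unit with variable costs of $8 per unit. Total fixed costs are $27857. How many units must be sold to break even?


Formula: BEQ = Fixed Costs / (Price - Variable Cost)
Contribution margin = $73 - $8 = $65/unit
BEQ = ceil($27857 / $65/unit) = ceil(428.57) = 429 units

429 units


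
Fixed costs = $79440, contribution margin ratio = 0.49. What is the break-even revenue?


Formula: BER = Fixed Costs / Contribution Margin Ratio
BER = $79440 / 0.49
BER = $162122.45 (to the nearest cent)

$162122.45


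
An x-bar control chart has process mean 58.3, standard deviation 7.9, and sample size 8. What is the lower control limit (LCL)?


LCL = 58.3 - 3 * 7.9 / sqrt(8)

49.92


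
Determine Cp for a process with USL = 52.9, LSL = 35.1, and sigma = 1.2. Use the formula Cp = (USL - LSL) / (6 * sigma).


Cp = (52.9 - 35.1) / (6 * 1.2)

2.47


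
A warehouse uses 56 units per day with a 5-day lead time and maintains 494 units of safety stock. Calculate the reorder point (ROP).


Formula: ROP = (Daily Demand * Lead Time) + Safety Stock
Demand during lead time = 56 * 5 = 280 units
ROP = 280 + 494 = 774 units

774 units


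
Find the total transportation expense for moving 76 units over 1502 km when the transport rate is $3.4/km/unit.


TC = dist * cost * units = 1502 * 3.4 * 76 = $388116.80

$388116.80


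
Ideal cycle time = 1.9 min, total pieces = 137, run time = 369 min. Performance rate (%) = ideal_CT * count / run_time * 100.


Formula: Performance = (Ideal CT * Total Count) / Run Time * 100
Ideal output time = 1.9 * 137 = 260.3 min
Performance = 260.3 / 369 * 100 = 70.5%

70.5%


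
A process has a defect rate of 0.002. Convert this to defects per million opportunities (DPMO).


DPMO = defect_rate * 1000000 = 0.002 * 1000000

2000


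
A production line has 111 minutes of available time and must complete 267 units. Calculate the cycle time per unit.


Formula: CT = Available Time / Number of Units
CT = 111 min / 267 units
CT = 0.42 min/unit

0.42 min/unit


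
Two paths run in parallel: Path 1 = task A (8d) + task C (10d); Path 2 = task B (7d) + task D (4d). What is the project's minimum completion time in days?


Path 1 = 8 + 10 = 18 days
Path 2 = 7 + 4 = 11 days
Duration = max(18, 11) = 18 days

18 days


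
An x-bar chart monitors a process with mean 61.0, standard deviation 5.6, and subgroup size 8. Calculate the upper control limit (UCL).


UCL = 61.0 + 3 * 5.6 / sqrt(8)

66.94


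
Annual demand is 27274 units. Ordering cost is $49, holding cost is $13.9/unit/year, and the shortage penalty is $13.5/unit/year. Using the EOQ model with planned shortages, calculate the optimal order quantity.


Formula: EOQ* = sqrt(2DS/H) * sqrt((H+P)/P)
Base EOQ = sqrt(2*27274*49/13.9) = 438.51 units
Correction = sqrt((13.9+13.5)/13.5) = 1.42465
EOQ* = 438.51 * 1.42465 = 624.7 units

624.7 units


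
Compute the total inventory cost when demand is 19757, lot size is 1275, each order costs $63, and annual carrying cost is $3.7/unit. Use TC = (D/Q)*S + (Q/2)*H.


TC = 19757/1275 * 63 + 1275/2 * 3.7

$3334.98


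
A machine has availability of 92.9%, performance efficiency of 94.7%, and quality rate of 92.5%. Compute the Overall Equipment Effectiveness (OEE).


Formula: OEE = Availability * Performance * Quality / 10000
A * P = 92.9% * 94.7% / 100 = 87.98%
OEE = 87.98% * 92.5% / 100 = 81.4%

81.4%


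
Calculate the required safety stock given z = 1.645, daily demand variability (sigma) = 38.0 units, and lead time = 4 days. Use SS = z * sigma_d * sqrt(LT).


Formula: SS = z * sigma_d * sqrt(LT)
sqrt(LT) = sqrt(4) = 2.0
SS = 1.645 * 38.0 * 2.0
SS = 125.0 units

125.0 units


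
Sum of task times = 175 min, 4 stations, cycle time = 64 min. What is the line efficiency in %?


Formula: Efficiency = Sum of Task Times / (N_stations * CT) * 100
Total station capacity = 4 stations * 64 min = 256 min
Efficiency = 175 / 256 * 100 = 68.4%

68.4%


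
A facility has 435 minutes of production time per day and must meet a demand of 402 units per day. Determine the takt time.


Formula: Takt Time = Available Production Time / Customer Demand
Takt = 435 min/day / 402 units/day
Takt = 1.08 min/unit

1.08 min/unit


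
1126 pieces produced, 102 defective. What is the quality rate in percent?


Formula: Quality Rate = Good Pieces / Total Pieces * 100
Good pieces = 1126 - 102 = 1024
QR = 1024 / 1126 * 100 = 90.9%

90.9%


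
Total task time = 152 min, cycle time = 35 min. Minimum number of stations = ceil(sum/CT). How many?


Formula: N_min = ceil(Sum of Task Times / Cycle Time)
N_min = ceil(152 min / 35 min) = ceil(4.3429)
N_min = 5 stations

5


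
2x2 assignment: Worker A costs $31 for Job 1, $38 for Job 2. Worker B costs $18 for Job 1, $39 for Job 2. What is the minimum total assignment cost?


Option 1: A->1 + B->2 = $31 + $39 = $70
Option 2: A->2 + B->1 = $38 + $18 = $56
Min cost = min($70, $56) = $56

$56


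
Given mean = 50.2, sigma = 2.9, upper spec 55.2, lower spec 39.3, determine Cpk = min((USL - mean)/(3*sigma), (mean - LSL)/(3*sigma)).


Cpu = (55.2 - 50.2) / (3 * 2.9) = 0.57
Cpl = (50.2 - 39.3) / (3 * 2.9) = 1.25
Cpk = min(0.57, 1.25) = 0.57

0.57


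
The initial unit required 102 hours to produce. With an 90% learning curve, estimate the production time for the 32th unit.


Formula: T_n = T_1 * (learning_rate)^(log2(n)) where learning_rate = rate/100
Doublings = log2(32) = 5
T_n = 102 * 0.9^5
T_n = 102 * 0.5905 = 60.2 hours

60.2 hours


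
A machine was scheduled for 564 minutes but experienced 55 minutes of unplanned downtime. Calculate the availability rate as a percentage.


Formula: Availability = (Planned Time - Downtime) / Planned Time * 100
Uptime = 564 - 55 = 509 min
Availability = 509 / 564 * 100 = 90.2%

90.2%


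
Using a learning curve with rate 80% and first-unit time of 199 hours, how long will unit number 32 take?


Formula: T_n = T_1 * (learning_rate)^(log2(n)) where learning_rate = rate/100
Doublings = log2(32) = 5
T_n = 199 * 0.8^5
T_n = 199 * 0.3277 = 65.2 hours

65.2 hours


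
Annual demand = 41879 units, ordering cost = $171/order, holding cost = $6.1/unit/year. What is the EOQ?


Formula: EOQ = sqrt(2 * D * S / H)
Numerator: 2 * 41879 * 171 = 14322618
2DS/H = 14322618 / 6.1 = 2347970.2
EOQ = sqrt(2347970.2) = 1532.3 units

1532.3 units


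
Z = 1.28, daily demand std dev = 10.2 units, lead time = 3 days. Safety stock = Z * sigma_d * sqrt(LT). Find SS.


Formula: SS = z * sigma_d * sqrt(LT)
sqrt(LT) = sqrt(3) = 1.7321
SS = 1.28 * 10.2 * 1.7321
SS = 22.6 units

22.6 units


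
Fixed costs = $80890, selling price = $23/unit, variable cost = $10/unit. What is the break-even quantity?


Formula: BEQ = Fixed Costs / (Price - Variable Cost)
Contribution margin = $23 - $10 = $13/unit
BEQ = ceil($80890 / $13/unit) = ceil(6222.31) = 6223 units

6223 units


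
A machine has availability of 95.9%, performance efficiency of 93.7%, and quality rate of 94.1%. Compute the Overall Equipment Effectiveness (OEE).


Formula: OEE = Availability * Performance * Quality / 10000
A * P = 95.9% * 93.7% / 100 = 89.86%
OEE = 89.86% * 94.1% / 100 = 84.6%

84.6%


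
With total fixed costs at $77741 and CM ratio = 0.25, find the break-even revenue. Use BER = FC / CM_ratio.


Formula: BER = Fixed Costs / Contribution Margin Ratio
BER = $77741 / 0.25
BER = $310964.00 (to the nearest cent)

$310964.00


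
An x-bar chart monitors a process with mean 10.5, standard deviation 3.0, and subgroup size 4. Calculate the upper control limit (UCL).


UCL = 10.5 + 3 * 3.0 / sqrt(4)

15.0


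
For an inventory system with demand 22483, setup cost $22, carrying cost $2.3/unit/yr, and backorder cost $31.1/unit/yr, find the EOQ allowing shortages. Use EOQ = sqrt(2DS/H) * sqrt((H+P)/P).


Formula: EOQ* = sqrt(2DS/H) * sqrt((H+P)/P)
Base EOQ = sqrt(2*22483*22/2.3) = 655.83 units
Correction = sqrt((2.3+31.1)/31.1) = 1.03632
EOQ* = 655.83 * 1.03632 = 679.6 units

679.6 units


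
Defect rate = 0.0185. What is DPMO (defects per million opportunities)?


DPMO = defect_rate * 1000000 = 0.0185 * 1000000

18500


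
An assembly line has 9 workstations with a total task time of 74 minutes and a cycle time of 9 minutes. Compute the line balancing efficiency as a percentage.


Formula: Efficiency = Sum of Task Times / (N_stations * CT) * 100
Total station capacity = 9 stations * 9 min = 81 min
Efficiency = 74 / 81 * 100 = 91.4%

91.4%


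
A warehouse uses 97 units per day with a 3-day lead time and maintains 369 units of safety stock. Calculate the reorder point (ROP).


Formula: ROP = (Daily Demand * Lead Time) + Safety Stock
Demand during lead time = 97 * 3 = 291 units
ROP = 291 + 369 = 660 units

660 units


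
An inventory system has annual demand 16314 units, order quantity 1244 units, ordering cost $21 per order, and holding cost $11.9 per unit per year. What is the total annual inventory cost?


TC = 16314/1244 * 21 + 1244/2 * 11.9

$7677.20


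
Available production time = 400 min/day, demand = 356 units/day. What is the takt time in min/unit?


Formula: Takt Time = Available Production Time / Customer Demand
Takt = 400 min/day / 356 units/day
Takt = 1.12 min/unit

1.12 min/unit


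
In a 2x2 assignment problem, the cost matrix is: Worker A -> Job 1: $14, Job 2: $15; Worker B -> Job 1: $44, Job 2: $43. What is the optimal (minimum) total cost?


Option 1: A->1 + B->2 = $14 + $43 = $57
Option 2: A->2 + B->1 = $15 + $44 = $59
Min cost = min($57, $59) = $57

$57


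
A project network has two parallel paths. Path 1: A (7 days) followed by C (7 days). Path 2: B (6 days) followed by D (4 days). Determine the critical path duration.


Path 1 = 7 + 7 = 14 days
Path 2 = 6 + 4 = 10 days
Duration = max(14, 10) = 14 days

14 days


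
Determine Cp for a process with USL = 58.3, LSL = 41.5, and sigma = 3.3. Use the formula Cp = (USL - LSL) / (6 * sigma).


Cp = (58.3 - 41.5) / (6 * 3.3)

0.85


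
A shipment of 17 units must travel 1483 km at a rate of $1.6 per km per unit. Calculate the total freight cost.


TC = dist * cost * units = 1483 * 1.6 * 17 = $40337.60

$40337.60


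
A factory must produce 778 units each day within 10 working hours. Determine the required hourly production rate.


Formula: Production Rate = Daily Demand / Available Hours
Rate = 778 units/day / 10 hours/day
Rate = 77.8 units/hour

77.8 units/hour


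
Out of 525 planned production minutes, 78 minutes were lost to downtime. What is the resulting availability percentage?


Formula: Availability = (Planned Time - Downtime) / Planned Time * 100
Uptime = 525 - 78 = 447 min
Availability = 447 / 525 * 100 = 85.1%

85.1%


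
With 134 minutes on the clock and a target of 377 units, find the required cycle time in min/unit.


Formula: CT = Available Time / Number of Units
CT = 134 min / 377 units
CT = 0.36 min/unit

0.36 min/unit


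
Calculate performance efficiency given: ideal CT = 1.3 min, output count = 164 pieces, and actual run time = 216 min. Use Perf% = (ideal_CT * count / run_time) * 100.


Formula: Performance = (Ideal CT * Total Count) / Run Time * 100
Ideal output time = 1.3 * 164 = 213.2 min
Performance = 213.2 / 216 * 100 = 98.7%

98.7%


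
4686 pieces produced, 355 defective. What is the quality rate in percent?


Formula: Quality Rate = Good Pieces / Total Pieces * 100
Good pieces = 4686 - 355 = 4331
QR = 4331 / 4686 * 100 = 92.4%

92.4%


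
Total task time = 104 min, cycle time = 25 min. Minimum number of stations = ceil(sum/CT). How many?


Formula: N_min = ceil(Sum of Task Times / Cycle Time)
N_min = ceil(104 min / 25 min) = ceil(4.16)
N_min = 5 stations

5


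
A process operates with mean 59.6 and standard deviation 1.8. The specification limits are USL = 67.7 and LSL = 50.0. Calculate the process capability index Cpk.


Cpu = (67.7 - 59.6) / (3 * 1.8) = 1.5
Cpl = (59.6 - 50.0) / (3 * 1.8) = 1.78
Cpk = min(1.5, 1.78) = 1.5

1.5


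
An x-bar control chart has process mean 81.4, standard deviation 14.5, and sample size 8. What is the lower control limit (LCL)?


LCL = 81.4 - 3 * 14.5 / sqrt(8)

66.02


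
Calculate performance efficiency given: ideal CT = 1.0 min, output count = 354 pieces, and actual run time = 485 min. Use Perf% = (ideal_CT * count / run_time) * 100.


Formula: Performance = (Ideal CT * Total Count) / Run Time * 100
Ideal output time = 1.0 * 354 = 354.0 min
Performance = 354.0 / 485 * 100 = 73.0%

73.0%


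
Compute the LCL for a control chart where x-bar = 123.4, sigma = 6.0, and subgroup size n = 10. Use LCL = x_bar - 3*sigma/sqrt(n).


LCL = 123.4 - 3 * 6.0 / sqrt(10)

117.71


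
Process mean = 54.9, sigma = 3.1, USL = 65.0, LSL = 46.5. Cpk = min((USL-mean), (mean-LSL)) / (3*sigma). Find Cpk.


Cpu = (65.0 - 54.9) / (3 * 3.1) = 1.09
Cpl = (54.9 - 46.5) / (3 * 3.1) = 0.9
Cpk = min(1.09, 0.9) = 0.9

0.9


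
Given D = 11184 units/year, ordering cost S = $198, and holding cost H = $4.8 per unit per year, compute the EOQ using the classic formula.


Formula: EOQ = sqrt(2 * D * S / H)
Numerator: 2 * 11184 * 198 = 4428864
2DS/H = 4428864 / 4.8 = 922680.0
EOQ = sqrt(922680.0) = 960.6 units

960.6 units


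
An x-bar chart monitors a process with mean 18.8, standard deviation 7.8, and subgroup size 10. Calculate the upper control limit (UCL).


UCL = 18.8 + 3 * 7.8 / sqrt(10)

26.2


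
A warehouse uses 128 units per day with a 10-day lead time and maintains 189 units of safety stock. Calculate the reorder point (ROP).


Formula: ROP = (Daily Demand * Lead Time) + Safety Stock
Demand during lead time = 128 * 10 = 1280 units
ROP = 1280 + 189 = 1469 units

1469 units


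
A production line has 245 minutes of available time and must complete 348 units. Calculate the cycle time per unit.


Formula: CT = Available Time / Number of Units
CT = 245 min / 348 units
CT = 0.7 min/unit

0.7 min/unit


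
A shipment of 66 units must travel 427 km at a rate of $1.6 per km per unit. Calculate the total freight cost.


TC = dist * cost * units = 427 * 1.6 * 66 = $45091.20

$45091.20


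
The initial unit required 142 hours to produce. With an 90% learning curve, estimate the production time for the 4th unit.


Formula: T_n = T_1 * (learning_rate)^(log2(n)) where learning_rate = rate/100
Doublings = log2(4) = 2
T_n = 142 * 0.9^2
T_n = 142 * 0.81 = 115.0 hours

115.0 hours


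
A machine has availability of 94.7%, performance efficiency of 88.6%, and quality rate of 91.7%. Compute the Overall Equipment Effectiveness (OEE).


Formula: OEE = Availability * Performance * Quality / 10000
A * P = 94.7% * 88.6% / 100 = 83.9%
OEE = 83.9% * 91.7% / 100 = 76.9%

76.9%


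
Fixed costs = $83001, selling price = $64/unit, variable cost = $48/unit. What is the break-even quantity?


Formula: BEQ = Fixed Costs / (Price - Variable Cost)
Contribution margin = $64 - $48 = $16/unit
BEQ = ceil($83001 / $16/unit) = ceil(5187.56) = 5188 units

5188 units


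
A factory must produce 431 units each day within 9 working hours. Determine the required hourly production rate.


Formula: Production Rate = Daily Demand / Available Hours
Rate = 431 units/day / 9 hours/day
Rate = 47.9 units/hour

47.9 units/hour


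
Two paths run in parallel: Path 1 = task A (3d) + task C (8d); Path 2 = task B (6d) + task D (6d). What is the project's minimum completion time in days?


Path 1 = 3 + 8 = 11 days
Path 2 = 6 + 6 = 12 days
Duration = max(11, 12) = 12 days

12 days


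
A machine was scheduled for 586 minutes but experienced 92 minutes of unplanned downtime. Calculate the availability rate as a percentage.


Formula: Availability = (Planned Time - Downtime) / Planned Time * 100
Uptime = 586 - 92 = 494 min
Availability = 494 / 586 * 100 = 84.3%

84.3%


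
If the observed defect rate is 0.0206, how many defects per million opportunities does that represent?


DPMO = defect_rate * 1000000 = 0.0206 * 1000000

20600


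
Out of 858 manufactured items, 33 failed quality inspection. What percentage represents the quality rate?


Formula: Quality Rate = Good Pieces / Total Pieces * 100
Good pieces = 858 - 33 = 825
QR = 825 / 858 * 100 = 96.2%

96.2%


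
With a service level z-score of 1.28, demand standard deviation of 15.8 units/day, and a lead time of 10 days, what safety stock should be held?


Formula: SS = z * sigma_d * sqrt(LT)
sqrt(LT) = sqrt(10) = 3.1623
SS = 1.28 * 15.8 * 3.1623
SS = 64.0 units

64.0 units


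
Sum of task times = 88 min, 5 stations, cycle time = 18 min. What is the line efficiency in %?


Formula: Efficiency = Sum of Task Times / (N_stations * CT) * 100
Total station capacity = 5 stations * 18 min = 90 min
Efficiency = 88 / 90 * 100 = 97.8%

97.8%


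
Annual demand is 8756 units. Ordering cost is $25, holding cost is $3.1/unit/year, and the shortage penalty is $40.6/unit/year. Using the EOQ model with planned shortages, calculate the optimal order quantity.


Formula: EOQ* = sqrt(2DS/H) * sqrt((H+P)/P)
Base EOQ = sqrt(2*8756*25/3.1) = 375.8 units
Correction = sqrt((3.1+40.6)/40.6) = 1.03748
EOQ* = 375.8 * 1.03748 = 389.9 units

389.9 units


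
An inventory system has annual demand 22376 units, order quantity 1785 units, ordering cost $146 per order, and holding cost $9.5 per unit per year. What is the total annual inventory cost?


TC = 22376/1785 * 146 + 1785/2 * 9.5

$10308.94


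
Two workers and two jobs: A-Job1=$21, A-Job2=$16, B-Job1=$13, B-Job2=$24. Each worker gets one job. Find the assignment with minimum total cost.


Option 1: A->1 + B->2 = $21 + $24 = $45
Option 2: A->2 + B->1 = $16 + $13 = $29
Min cost = min($45, $29) = $29

$29


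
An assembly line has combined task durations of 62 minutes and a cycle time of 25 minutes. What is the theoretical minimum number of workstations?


Formula: N_min = ceil(Sum of Task Times / Cycle Time)
N_min = ceil(62 min / 25 min) = ceil(2.48)
N_min = 3 stations

3


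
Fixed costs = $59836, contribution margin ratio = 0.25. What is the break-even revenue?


Formula: BER = Fixed Costs / Contribution Margin Ratio
BER = $59836 / 0.25
BER = $239344.00 (to the nearest cent)

$239344.00


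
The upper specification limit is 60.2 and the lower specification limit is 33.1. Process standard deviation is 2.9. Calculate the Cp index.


Cp = (60.2 - 33.1) / (6 * 2.9)

1.56


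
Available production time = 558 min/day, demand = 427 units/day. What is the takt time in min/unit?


Formula: Takt Time = Available Production Time / Customer Demand
Takt = 558 min/day / 427 units/day
Takt = 1.31 min/unit

1.31 min/unit


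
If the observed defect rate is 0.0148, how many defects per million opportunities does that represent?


DPMO = defect_rate * 1000000 = 0.0148 * 1000000

14800


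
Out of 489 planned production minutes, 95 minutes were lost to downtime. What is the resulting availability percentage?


Formula: Availability = (Planned Time - Downtime) / Planned Time * 100
Uptime = 489 - 95 = 394 min
Availability = 394 / 489 * 100 = 80.6%

80.6%


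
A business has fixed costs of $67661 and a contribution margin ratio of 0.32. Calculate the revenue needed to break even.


Formula: BER = Fixed Costs / Contribution Margin Ratio
BER = $67661 / 0.32
BER = $211440.63 (to the nearest cent)

$211440.63


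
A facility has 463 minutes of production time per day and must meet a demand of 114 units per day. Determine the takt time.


Formula: Takt Time = Available Production Time / Customer Demand
Takt = 463 min/day / 114 units/day
Takt = 4.06 min/unit

4.06 min/unit


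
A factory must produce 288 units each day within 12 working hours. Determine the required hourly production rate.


Formula: Production Rate = Daily Demand / Available Hours
Rate = 288 units/day / 12 hours/day
Rate = 24.0 units/hour

24.0 units/hour


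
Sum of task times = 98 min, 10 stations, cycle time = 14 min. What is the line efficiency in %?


Formula: Efficiency = Sum of Task Times / (N_stations * CT) * 100
Total station capacity = 10 stations * 14 min = 140 min
Efficiency = 98 / 140 * 100 = 70.0%

70.0%


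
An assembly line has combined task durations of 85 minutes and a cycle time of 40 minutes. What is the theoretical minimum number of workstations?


Formula: N_min = ceil(Sum of Task Times / Cycle Time)
N_min = ceil(85 min / 40 min) = ceil(2.125)
N_min = 3 stations

3


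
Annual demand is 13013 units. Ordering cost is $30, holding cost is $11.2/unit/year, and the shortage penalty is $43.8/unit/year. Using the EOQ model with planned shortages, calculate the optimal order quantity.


Formula: EOQ* = sqrt(2DS/H) * sqrt((H+P)/P)
Base EOQ = sqrt(2*13013*30/11.2) = 264.03 units
Correction = sqrt((11.2+43.8)/43.8) = 1.12058
EOQ* = 264.03 * 1.12058 = 295.9 units

295.9 units


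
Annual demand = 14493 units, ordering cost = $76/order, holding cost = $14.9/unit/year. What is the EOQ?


Formula: EOQ = sqrt(2 * D * S / H)
Numerator: 2 * 14493 * 76 = 2202936
2DS/H = 2202936 / 14.9 = 147848.1
EOQ = sqrt(147848.1) = 384.5 units

384.5 units


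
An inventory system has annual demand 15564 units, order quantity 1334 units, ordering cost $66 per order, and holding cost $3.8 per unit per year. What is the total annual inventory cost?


TC = 15564/1334 * 66 + 1334/2 * 3.8

$3304.63


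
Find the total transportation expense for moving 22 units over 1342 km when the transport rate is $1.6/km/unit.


TC = dist * cost * units = 1342 * 1.6 * 22 = $47238.40

$47238.40


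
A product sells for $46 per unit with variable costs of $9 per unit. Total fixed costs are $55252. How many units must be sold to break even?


Formula: BEQ = Fixed Costs / (Price - Variable Cost)
Contribution margin = $46 - $9 = $37/unit
BEQ = ceil($55252 / $37/unit) = ceil(1493.3) = 1494 units

1494 units


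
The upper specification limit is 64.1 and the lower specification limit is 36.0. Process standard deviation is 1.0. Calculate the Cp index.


Cp = (64.1 - 36.0) / (6 * 1.0)

4.68


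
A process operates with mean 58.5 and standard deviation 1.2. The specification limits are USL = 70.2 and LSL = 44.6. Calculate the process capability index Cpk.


Cpu = (70.2 - 58.5) / (3 * 1.2) = 3.25
Cpl = (58.5 - 44.6) / (3 * 1.2) = 3.86
Cpk = min(3.25, 3.86) = 3.25

3.25


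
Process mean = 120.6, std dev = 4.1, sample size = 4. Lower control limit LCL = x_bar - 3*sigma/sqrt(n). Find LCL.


LCL = 120.6 - 3 * 4.1 / sqrt(4)

114.45


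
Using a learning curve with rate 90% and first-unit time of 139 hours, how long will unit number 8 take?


Formula: T_n = T_1 * (learning_rate)^(log2(n)) where learning_rate = rate/100
Doublings = log2(8) = 3
T_n = 139 * 0.9^3
T_n = 139 * 0.729 = 101.3 hours

101.3 hours


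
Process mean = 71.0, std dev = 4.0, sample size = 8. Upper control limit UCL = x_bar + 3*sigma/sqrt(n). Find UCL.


UCL = 71.0 + 3 * 4.0 / sqrt(8)

75.24


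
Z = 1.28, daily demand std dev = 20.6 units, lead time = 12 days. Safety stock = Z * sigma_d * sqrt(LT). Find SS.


Formula: SS = z * sigma_d * sqrt(LT)
sqrt(LT) = sqrt(12) = 3.4641
SS = 1.28 * 20.6 * 3.4641
SS = 91.3 units

91.3 units


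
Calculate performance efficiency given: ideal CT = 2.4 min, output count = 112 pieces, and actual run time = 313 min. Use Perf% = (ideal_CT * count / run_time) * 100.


Formula: Performance = (Ideal CT * Total Count) / Run Time * 100
Ideal output time = 2.4 * 112 = 268.8 min
Performance = 268.8 / 313 * 100 = 85.9%

85.9%


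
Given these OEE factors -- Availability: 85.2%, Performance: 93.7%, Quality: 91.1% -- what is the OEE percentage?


Formula: OEE = Availability * Performance * Quality / 10000
A * P = 85.2% * 93.7% / 100 = 79.83%
OEE = 79.83% * 91.1% / 100 = 72.7%

72.7%


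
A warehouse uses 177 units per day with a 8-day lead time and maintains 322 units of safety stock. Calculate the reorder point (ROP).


Formula: ROP = (Daily Demand * Lead Time) + Safety Stock
Demand during lead time = 177 * 8 = 1416 units
ROP = 1416 + 322 = 1738 units

1738 units


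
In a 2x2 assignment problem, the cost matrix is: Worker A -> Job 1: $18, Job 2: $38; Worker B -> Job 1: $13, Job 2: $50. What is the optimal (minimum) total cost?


Option 1: A->1 + B->2 = $18 + $50 = $68
Option 2: A->2 + B->1 = $38 + $13 = $51
Min cost = min($68, $51) = $51

$51


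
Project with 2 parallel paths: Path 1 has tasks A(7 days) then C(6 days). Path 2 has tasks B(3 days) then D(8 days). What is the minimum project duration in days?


Path 1 = 7 + 6 = 13 days
Path 2 = 3 + 8 = 11 days
Duration = max(13, 11) = 13 days

13 days


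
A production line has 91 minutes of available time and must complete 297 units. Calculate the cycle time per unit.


Formula: CT = Available Time / Number of Units
CT = 91 min / 297 units
CT = 0.31 min/unit

0.31 min/unit


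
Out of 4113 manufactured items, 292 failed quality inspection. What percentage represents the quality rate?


Formula: Quality Rate = Good Pieces / Total Pieces * 100
Good pieces = 4113 - 292 = 3821
QR = 3821 / 4113 * 100 = 92.9%

92.9%


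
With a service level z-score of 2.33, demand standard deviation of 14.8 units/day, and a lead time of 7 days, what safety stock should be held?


Formula: SS = z * sigma_d * sqrt(LT)
sqrt(LT) = sqrt(7) = 2.6458
SS = 2.33 * 14.8 * 2.6458
SS = 91.2 units

91.2 units


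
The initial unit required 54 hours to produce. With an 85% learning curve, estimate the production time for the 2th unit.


Formula: T_n = T_1 * (learning_rate)^(log2(n)) where learning_rate = rate/100
Doublings = log2(2) = 1
T_n = 54 * 0.85^1
T_n = 54 * 0.85 = 45.9 hours

45.9 hours


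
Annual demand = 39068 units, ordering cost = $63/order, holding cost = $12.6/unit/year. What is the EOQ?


Formula: EOQ = sqrt(2 * D * S / H)
Numerator: 2 * 39068 * 63 = 4922568
2DS/H = 4922568 / 12.6 = 390680.0
EOQ = sqrt(390680.0) = 625.0 units

625.0 units


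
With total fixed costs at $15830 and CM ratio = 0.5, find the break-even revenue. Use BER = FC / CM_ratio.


Formula: BER = Fixed Costs / Contribution Margin Ratio
BER = $15830 / 0.5
BER = $31660.00 (to the nearest cent)

$31660.00


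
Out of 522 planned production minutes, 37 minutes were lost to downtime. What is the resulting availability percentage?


Formula: Availability = (Planned Time - Downtime) / Planned Time * 100
Uptime = 522 - 37 = 485 min
Availability = 485 / 522 * 100 = 92.9%

92.9%


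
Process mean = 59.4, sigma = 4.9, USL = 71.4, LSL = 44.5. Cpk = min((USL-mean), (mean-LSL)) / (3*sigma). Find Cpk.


Cpu = (71.4 - 59.4) / (3 * 4.9) = 0.82
Cpl = (59.4 - 44.5) / (3 * 4.9) = 1.01
Cpk = min(0.82, 1.01) = 0.82

0.82


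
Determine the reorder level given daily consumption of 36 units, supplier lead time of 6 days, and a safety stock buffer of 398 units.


Formula: ROP = (Daily Demand * Lead Time) + Safety Stock
Demand during lead time = 36 * 6 = 216 units
ROP = 216 + 398 = 614 units

614 units


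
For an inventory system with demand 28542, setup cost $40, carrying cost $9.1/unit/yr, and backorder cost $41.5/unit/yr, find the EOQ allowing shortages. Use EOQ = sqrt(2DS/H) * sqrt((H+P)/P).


Formula: EOQ* = sqrt(2DS/H) * sqrt((H+P)/P)
Base EOQ = sqrt(2*28542*40/9.1) = 500.92 units
Correction = sqrt((9.1+41.5)/41.5) = 1.10421
EOQ* = 500.92 * 1.10421 = 553.1 units

553.1 units


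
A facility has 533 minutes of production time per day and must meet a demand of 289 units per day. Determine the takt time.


Formula: Takt Time = Available Production Time / Customer Demand
Takt = 533 min/day / 289 units/day
Takt = 1.84 min/unit

1.84 min/unit


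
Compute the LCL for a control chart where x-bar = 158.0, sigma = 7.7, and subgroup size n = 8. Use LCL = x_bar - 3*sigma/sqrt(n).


LCL = 158.0 - 3 * 7.7 / sqrt(8)

149.83


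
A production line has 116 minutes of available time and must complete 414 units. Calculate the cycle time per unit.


Formula: CT = Available Time / Number of Units
CT = 116 min / 414 units
CT = 0.28 min/unit

0.28 min/unit


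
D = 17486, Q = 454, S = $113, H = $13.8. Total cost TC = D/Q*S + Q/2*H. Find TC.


TC = 17486/454 * 113 + 454/2 * 13.8

$7484.84


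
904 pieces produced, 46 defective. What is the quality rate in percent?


Formula: Quality Rate = Good Pieces / Total Pieces * 100
Good pieces = 904 - 46 = 858
QR = 858 / 904 * 100 = 94.9%

94.9%


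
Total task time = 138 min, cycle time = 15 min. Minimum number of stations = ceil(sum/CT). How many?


Formula: N_min = ceil(Sum of Task Times / Cycle Time)
N_min = ceil(138 min / 15 min) = ceil(9.2)
N_min = 10 stations

10


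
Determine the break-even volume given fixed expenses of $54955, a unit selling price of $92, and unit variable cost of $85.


Formula: BEQ = Fixed Costs / (Price - Variable Cost)
Contribution margin = $92 - $85 = $7/unit
BEQ = ceil($54955 / $7/unit) = ceil(7850.71) = 7851 units

7851 units


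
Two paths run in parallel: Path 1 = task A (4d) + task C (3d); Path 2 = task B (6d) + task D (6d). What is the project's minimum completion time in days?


Path 1 = 4 + 3 = 7 days
Path 2 = 6 + 6 = 12 days
Duration = max(7, 12) = 12 days

12 days


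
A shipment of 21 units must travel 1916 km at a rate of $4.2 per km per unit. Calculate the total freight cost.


TC = dist * cost * units = 1916 * 4.2 * 21 = $168991.20

$168991.20


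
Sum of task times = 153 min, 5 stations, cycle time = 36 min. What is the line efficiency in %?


Formula: Efficiency = Sum of Task Times / (N_stations * CT) * 100
Total station capacity = 5 stations * 36 min = 180 min
Efficiency = 153 / 180 * 100 = 85.0%

85.0%


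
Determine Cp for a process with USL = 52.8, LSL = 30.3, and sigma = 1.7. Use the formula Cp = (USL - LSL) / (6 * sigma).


Cp = (52.8 - 30.3) / (6 * 1.7)

2.21


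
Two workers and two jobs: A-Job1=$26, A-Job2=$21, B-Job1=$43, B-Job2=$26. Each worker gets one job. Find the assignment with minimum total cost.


Option 1: A->1 + B->2 = $26 + $26 = $52
Option 2: A->2 + B->1 = $21 + $43 = $64
Min cost = min($52, $64) = $52

$52


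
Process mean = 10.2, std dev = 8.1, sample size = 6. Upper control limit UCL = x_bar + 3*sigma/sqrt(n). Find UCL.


UCL = 10.2 + 3 * 8.1 / sqrt(6)

20.12


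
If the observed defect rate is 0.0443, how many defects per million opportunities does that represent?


DPMO = defect_rate * 1000000 = 0.0443 * 1000000

44300


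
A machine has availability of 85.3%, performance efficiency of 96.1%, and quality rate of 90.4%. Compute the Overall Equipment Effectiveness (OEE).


Formula: OEE = Availability * Performance * Quality / 10000
A * P = 85.3% * 96.1% / 100 = 81.97%
OEE = 81.97% * 90.4% / 100 = 74.1%

74.1%


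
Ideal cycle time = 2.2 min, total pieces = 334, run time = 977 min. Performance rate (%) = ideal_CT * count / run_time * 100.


Formula: Performance = (Ideal CT * Total Count) / Run Time * 100
Ideal output time = 2.2 * 334 = 734.8 min
Performance = 734.8 / 977 * 100 = 75.2%

75.2%


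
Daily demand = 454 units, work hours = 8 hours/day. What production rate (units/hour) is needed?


Formula: Production Rate = Daily Demand / Available Hours
Rate = 454 units/day / 8 hours/day
Rate = 56.8 units/hour

56.8 units/hour


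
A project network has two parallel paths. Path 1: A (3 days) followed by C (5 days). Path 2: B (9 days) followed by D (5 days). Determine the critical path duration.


Path 1 = 3 + 5 = 8 days
Path 2 = 9 + 5 = 14 days
Duration = max(8, 14) = 14 days

14 days


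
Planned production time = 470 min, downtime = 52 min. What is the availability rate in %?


Formula: Availability = (Planned Time - Downtime) / Planned Time * 100
Uptime = 470 - 52 = 418 min
Availability = 418 / 470 * 100 = 88.9%

88.9%


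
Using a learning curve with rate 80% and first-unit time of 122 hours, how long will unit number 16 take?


Formula: T_n = T_1 * (learning_rate)^(log2(n)) where learning_rate = rate/100
Doublings = log2(16) = 4
T_n = 122 * 0.8^4
T_n = 122 * 0.4096 = 50.0 hours

50.0 hours


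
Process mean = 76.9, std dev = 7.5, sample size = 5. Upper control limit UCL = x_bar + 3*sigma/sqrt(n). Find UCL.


UCL = 76.9 + 3 * 7.5 / sqrt(5)

86.96


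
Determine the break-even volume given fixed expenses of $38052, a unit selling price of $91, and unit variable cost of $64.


Formula: BEQ = Fixed Costs / (Price - Variable Cost)
Contribution margin = $91 - $64 = $27/unit
BEQ = ceil($38052 / $27/unit) = ceil(1409.33) = 1410 units

1410 units


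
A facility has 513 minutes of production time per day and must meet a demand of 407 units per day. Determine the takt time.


Formula: Takt Time = Available Production Time / Customer Demand
Takt = 513 min/day / 407 units/day
Takt = 1.26 min/unit

1.26 min/unit


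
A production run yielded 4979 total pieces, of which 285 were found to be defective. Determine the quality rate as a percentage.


Formula: Quality Rate = Good Pieces / Total Pieces * 100
Good pieces = 4979 - 285 = 4694
QR = 4694 / 4979 * 100 = 94.3%

94.3%


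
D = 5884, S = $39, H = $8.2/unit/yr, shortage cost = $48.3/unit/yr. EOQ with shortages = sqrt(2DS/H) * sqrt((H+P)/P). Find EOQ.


Formula: EOQ* = sqrt(2DS/H) * sqrt((H+P)/P)
Base EOQ = sqrt(2*5884*39/8.2) = 236.58 units
Correction = sqrt((8.2+48.3)/48.3) = 1.08156
EOQ* = 236.58 * 1.08156 = 255.9 units

255.9 units


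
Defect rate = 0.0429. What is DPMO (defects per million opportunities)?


DPMO = defect_rate * 1000000 = 0.0429 * 1000000

42900


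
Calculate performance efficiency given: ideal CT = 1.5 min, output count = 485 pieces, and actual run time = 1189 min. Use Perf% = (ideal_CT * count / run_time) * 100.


Formula: Performance = (Ideal CT * Total Count) / Run Time * 100
Ideal output time = 1.5 * 485 = 727.5 min
Performance = 727.5 / 1189 * 100 = 61.2%

61.2%


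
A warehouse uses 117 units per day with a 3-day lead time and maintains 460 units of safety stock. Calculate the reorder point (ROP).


Formula: ROP = (Daily Demand * Lead Time) + Safety Stock
Demand during lead time = 117 * 3 = 351 units
ROP = 351 + 460 = 811 units

811 units


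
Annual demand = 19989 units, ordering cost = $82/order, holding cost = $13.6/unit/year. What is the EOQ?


Formula: EOQ = sqrt(2 * D * S / H)
Numerator: 2 * 19989 * 82 = 3278196
2DS/H = 3278196 / 13.6 = 241043.8
EOQ = sqrt(241043.8) = 491.0 units

491.0 units


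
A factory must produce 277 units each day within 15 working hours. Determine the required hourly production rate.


Formula: Production Rate = Daily Demand / Available Hours
Rate = 277 units/day / 15 hours/day
Rate = 18.5 units/hour

18.5 units/hour


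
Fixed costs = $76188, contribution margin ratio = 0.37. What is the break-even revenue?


Formula: BER = Fixed Costs / Contribution Margin Ratio
BER = $76188 / 0.37
BER = $205913.51 (to the nearest cent)

$205913.51


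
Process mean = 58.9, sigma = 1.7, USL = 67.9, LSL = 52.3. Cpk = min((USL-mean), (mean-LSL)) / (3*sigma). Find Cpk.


Cpu = (67.9 - 58.9) / (3 * 1.7) = 1.76
Cpl = (58.9 - 52.3) / (3 * 1.7) = 1.29
Cpk = min(1.76, 1.29) = 1.29

1.29


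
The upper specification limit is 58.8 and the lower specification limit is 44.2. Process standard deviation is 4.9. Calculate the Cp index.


Cp = (58.8 - 44.2) / (6 * 4.9)

0.5


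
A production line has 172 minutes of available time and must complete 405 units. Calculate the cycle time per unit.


Formula: CT = Available Time / Number of Units
CT = 172 min / 405 units
CT = 0.42 min/unit

0.42 min/unit


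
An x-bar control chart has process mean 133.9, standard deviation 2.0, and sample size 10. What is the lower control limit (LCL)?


LCL = 133.9 - 3 * 2.0 / sqrt(10)

132.0


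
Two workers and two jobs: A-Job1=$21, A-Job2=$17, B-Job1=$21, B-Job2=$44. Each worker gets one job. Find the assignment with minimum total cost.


Option 1: A->1 + B->2 = $21 + $44 = $65
Option 2: A->2 + B->1 = $17 + $21 = $38
Min cost = min($65, $38) = $38

$38


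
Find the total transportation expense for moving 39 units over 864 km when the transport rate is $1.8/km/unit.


TC = dist * cost * units = 864 * 1.8 * 39 = $60652.80

$60652.80


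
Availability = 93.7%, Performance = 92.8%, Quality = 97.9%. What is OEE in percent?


Formula: OEE = Availability * Performance * Quality / 10000
A * P = 93.7% * 92.8% / 100 = 86.95%
OEE = 86.95% * 97.9% / 100 = 85.1%

85.1%


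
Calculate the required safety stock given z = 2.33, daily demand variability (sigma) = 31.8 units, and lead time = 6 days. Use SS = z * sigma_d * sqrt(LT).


Formula: SS = z * sigma_d * sqrt(LT)
sqrt(LT) = sqrt(6) = 2.4495
SS = 2.33 * 31.8 * 2.4495
SS = 181.5 units

181.5 units


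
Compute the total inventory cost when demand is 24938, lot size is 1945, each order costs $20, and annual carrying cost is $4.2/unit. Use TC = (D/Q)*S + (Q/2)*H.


TC = 24938/1945 * 20 + 1945/2 * 4.2

$4340.93


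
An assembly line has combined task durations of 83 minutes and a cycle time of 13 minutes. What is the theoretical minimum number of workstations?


Formula: N_min = ceil(Sum of Task Times / Cycle Time)
N_min = ceil(83 min / 13 min) = ceil(6.3846)
N_min = 7 stations

7


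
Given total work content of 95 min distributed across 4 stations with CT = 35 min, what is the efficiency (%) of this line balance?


Formula: Efficiency = Sum of Task Times / (N_stations * CT) * 100
Total station capacity = 4 stations * 35 min = 140 min
Efficiency = 95 / 140 * 100 = 67.9%

67.9%


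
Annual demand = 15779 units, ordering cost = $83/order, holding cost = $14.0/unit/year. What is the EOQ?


Formula: EOQ = sqrt(2 * D * S / H)
Numerator: 2 * 15779 * 83 = 2619314
2DS/H = 2619314 / 14.0 = 187093.9
EOQ = sqrt(187093.9) = 432.5 units

432.5 units


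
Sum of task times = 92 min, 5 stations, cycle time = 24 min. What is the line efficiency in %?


Formula: Efficiency = Sum of Task Times / (N_stations * CT) * 100
Total station capacity = 5 stations * 24 min = 120 min
Efficiency = 92 / 120 * 100 = 76.7%

76.7%


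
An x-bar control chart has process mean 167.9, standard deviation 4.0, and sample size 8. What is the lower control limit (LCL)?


LCL = 167.9 - 3 * 4.0 / sqrt(8)

163.66


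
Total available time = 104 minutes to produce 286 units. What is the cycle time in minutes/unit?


Formula: CT = Available Time / Number of Units
CT = 104 min / 286 units
CT = 0.36 min/unit

0.36 min/unit


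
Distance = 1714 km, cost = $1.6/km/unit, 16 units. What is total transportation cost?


TC = dist * cost * units = 1714 * 1.6 * 16 = $43878.40

$43878.40


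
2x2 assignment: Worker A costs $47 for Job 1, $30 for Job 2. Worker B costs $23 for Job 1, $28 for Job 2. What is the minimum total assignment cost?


Option 1: A->1 + B->2 = $47 + $28 = $75
Option 2: A->2 + B->1 = $30 + $23 = $53
Min cost = min($75, $53) = $53

$53


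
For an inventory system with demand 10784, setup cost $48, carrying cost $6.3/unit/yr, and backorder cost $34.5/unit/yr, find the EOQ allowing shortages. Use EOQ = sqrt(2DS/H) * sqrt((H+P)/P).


Formula: EOQ* = sqrt(2DS/H) * sqrt((H+P)/P)
Base EOQ = sqrt(2*10784*48/6.3) = 405.37 units
Correction = sqrt((6.3+34.5)/34.5) = 1.08748
EOQ* = 405.37 * 1.08748 = 440.8 units

440.8 units
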